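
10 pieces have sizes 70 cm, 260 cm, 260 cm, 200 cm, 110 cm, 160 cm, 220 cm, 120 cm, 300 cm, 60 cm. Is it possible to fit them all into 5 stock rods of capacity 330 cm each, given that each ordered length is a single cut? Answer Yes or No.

Total = 1760 cm; ⌈1760/330⌉ = 6.
At least 6 stock rods are required, but only 5 are allowed.

No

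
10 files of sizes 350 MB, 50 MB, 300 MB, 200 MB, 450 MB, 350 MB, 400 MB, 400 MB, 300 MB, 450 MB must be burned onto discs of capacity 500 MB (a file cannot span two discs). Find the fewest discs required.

8

Total = 450 + 450 + 400 + 400 + 350 + 350 + 300 + 300 + 200 + 50 = 3250 MB.
Lower bound: ⌈3250/500⌉ = 7 discs.
Also, 8 files each exceed 250 MB, and no two of those can share a disc, so at least 8 discs are needed.
A packing using 8 discs:
  disc 1: 450 + 50 = 500
  disc 2: 450 = 450
  disc 3: 400 = 400
  disc 4: 400 = 400
  disc 5: 350 = 350
  disc 6: 350 = 350
  disc 7: 300 + 200 = 500
  disc 8: 300 = 300
This matches the lower bound, so 8 is optimal.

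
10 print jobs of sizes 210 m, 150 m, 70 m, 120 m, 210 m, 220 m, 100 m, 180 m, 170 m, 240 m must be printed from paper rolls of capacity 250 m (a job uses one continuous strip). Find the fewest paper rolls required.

8

Total = 240 + 220 + 210 + 210 + 180 + 170 + 150 + 120 + 100 + 70 = 1670 m.
Lower bound: ⌈1670/250⌉ = 7 paper rolls.
A packing using 8 paper rolls:
  roll 1: 240 = 240
  roll 2: 220 = 220
  roll 3: 210 = 210
  roll 4: 210 = 210
  roll 5: 180 + 70 = 250
  roll 6: 170 = 170
  roll 7: 150 + 100 = 250
  roll 8: 120 = 120
No arrangement into 7 paper rolls stays within capacity, so 8 is optimal.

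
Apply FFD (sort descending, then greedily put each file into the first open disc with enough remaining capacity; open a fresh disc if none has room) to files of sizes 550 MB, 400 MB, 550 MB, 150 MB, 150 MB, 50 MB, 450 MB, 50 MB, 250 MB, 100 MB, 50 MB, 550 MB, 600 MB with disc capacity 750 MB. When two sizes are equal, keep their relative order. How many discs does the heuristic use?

Sorted descending: 600, 550, 550, 550, 450, 400, 250, 150, 150, 100, 50, 50, 50.
  600 → disc 1 (new)  [load 600/750]
  550 → disc 2 (new)  [load 550/750]
  550 → disc 3 (new)  [load 550/750]
  550 → disc 4 (new)  [load 550/750]
  450 → disc 5 (new)  [load 450/750]
  400 → disc 6 (new)  [load 400/750]
  250 → disc 5  [load 700/750]
  150 → disc 1  [load 750/750]
  150 → disc 2  [load 700/750]
  100 → disc 3  [load 650/750]
  50 → disc 2  [load 750/750]
  50 → disc 3  [load 700/750]
  50 → disc 3  [load 750/750]
6 discs opened.

6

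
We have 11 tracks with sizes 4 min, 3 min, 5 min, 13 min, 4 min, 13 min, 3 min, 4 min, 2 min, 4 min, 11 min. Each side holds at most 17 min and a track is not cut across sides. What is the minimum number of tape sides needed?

Total = 13 + 13 + 11 + 5 + 4 + 4 + 4 + 4 + 3 + 3 + 2 = 66 min.
Lower bound: ⌈66/17⌉ = 4 tape sides.
A packing using 4 tape sides:
  side 1: 13 + 4 = 17
  side 2: 13 + 4 = 17
  side 3: 11 + 5 = 16
  side 4: 4 + 4 + 3 + 3 + 2 = 16
This matches the lower bound, so 4 is optimal.

4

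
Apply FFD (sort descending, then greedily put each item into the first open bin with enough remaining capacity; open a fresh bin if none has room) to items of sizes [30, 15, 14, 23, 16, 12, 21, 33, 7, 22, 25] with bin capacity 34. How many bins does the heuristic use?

Sorted descending: 33, 30, 25, 23, 22, 21, 16, 15, 14, 12, 7.
  33 → bin 1 (new)  [load 33/34]
  30 → bin 2 (new)  [load 30/34]
  25 → bin 3 (new)  [load 25/34]
  23 → bin 4 (new)  [load 23/34]
  22 → bin 5 (new)  [load 22/34]
  21 → bin 6 (new)  [load 21/34]
  16 → bin 7 (new)  [load 16/34]
  15 → bin 7  [load 31/34]
  14 → bin 8 (new)  [load 14/34]
  12 → bin 5  [load 34/34]
  7 → bin 3  [load 32/34]
8 bins opened.

8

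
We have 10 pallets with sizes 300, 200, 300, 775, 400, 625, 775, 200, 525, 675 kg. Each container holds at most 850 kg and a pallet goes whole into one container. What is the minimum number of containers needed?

7

Total = 775 + 775 + 675 + 625 + 525 + 400 + 300 + 300 + 200 + 200 = 4775 kg.
Lower bound: ⌈4775/850⌉ = 6 containers.
A packing using 7 containers:
  container 1: 775 = 775
  container 2: 775 = 775
  container 3: 675 = 675
  container 4: 625 + 200 = 825
  container 5: 525 + 300 = 825
  container 6: 400 + 300 = 700
  container 7: 200 = 200
No arrangement into 6 containers stays within capacity, so 7 is optimal.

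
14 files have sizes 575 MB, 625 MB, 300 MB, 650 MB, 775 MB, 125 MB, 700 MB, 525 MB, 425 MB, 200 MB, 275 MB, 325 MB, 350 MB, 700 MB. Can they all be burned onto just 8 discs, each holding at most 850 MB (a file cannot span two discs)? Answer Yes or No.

No

Total = 6550 MB; ⌈6550/850⌉ = 8.
The bound of 8 does not rule out 8, but exhaustive search shows no assignment into 8 discs of capacity 850 MB exists — the minimum is 9.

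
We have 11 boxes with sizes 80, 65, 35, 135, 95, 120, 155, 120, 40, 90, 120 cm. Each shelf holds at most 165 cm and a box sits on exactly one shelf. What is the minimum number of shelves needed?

Total = 155 + 135 + 120 + 120 + 120 + 95 + 90 + 80 + 65 + 40 + 35 = 1055 cm.
Lower bound: ⌈1055/165⌉ = 7 shelves.
A packing using 8 shelves:
  shelf 1: 155 = 155
  shelf 2: 135 = 135
  shelf 3: 120 + 40 = 160
  shelf 4: 120 + 35 = 155
  shelf 5: 120 = 120
  shelf 6: 95 + 65 = 160
  shelf 7: 90 = 90
  shelf 8: 80 = 80
No arrangement into 7 shelves stays within capacity, so 8 is optimal.

8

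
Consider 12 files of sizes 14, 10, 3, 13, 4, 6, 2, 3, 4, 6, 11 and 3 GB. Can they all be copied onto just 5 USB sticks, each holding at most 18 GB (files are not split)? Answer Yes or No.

Yes

A valid assignment using 5 USB sticks:
  USB stick 1: 14 + 4 = 18
  USB stick 2: 13 + 4 = 17
  USB stick 3: 11 + 6 = 17
  USB stick 4: 10 + 6 + 2 = 18
  USB stick 5: 3 + 3 + 3 = 9
Every load is within 18 GB, so 5 USB sticks suffice.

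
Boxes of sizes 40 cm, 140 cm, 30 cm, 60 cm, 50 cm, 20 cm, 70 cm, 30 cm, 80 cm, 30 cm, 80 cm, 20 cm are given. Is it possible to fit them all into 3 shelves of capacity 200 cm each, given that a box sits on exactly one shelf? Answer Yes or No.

No

Total = 650 cm; ⌈650/200⌉ = 4.
At least 4 shelves are required, but only 3 are allowed.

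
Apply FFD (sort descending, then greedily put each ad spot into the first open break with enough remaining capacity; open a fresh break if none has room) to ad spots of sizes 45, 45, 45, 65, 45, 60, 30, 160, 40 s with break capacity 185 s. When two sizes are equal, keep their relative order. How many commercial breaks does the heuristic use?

Sorted descending: 160, 65, 60, 45, 45, 45, 45, 40, 30.
  160 → break 1 (new)  [load 160/185]
  65 → break 2 (new)  [load 65/185]
  60 → break 2  [load 125/185]
  45 → break 2  [load 170/185]
  45 → break 3 (new)  [load 45/185]
  45 → break 3  [load 90/185]
  45 → break 3  [load 135/185]
  40 → break 3  [load 175/185]
  30 → break 4 (new)  [load 30/185]
4 commercial breaks opened.

4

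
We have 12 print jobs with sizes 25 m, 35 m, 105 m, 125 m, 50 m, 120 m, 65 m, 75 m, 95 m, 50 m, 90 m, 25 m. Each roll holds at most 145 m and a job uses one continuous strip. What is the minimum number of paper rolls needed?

7

Total = 125 + 120 + 105 + 95 + 90 + 75 + 65 + 50 + 50 + 35 + 25 + 25 = 860 m.
Lower bound: ⌈860/145⌉ = 6 paper rolls.
A packing using 7 paper rolls:
  roll 1: 125 = 125
  roll 2: 120 + 25 = 145
  roll 3: 105 + 35 = 140
  roll 4: 95 + 50 = 145
  roll 5: 90 + 50 = 140
  roll 6: 75 + 65 = 140
  roll 7: 25 = 25
No arrangement into 6 paper rolls stays within capacity, so 7 is optimal.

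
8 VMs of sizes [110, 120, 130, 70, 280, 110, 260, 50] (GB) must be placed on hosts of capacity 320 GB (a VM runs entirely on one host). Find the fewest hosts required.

4

Total = 280 + 260 + 130 + 120 + 110 + 110 + 70 + 50 = 1130 GB.
Lower bound: ⌈1130/320⌉ = 4 hosts.
A packing using 4 hosts:
  host 1: 280 = 280
  host 2: 260 + 50 = 310
  host 3: 130 + 120 + 70 = 320
  host 4: 110 + 110 = 220
This matches the lower bound, so 4 is optimal.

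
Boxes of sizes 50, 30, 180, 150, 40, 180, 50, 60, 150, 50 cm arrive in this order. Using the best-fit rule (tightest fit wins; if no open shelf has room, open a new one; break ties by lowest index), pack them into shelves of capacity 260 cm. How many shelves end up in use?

4

  50 → shelf 1 (new)  [load 50/260]
  30 → shelf 1  [load 80/260]
  180 → shelf 1  [load 260/260]
  150 → shelf 2 (new)  [load 150/260]
  40 → shelf 2  [load 190/260]
  180 → shelf 3 (new)  [load 180/260]
  50 → shelf 2  [load 240/260]
  60 → shelf 3  [load 240/260]
  150 → shelf 4 (new)  [load 150/260]
  50 → shelf 4  [load 200/260]
4 shelves opened.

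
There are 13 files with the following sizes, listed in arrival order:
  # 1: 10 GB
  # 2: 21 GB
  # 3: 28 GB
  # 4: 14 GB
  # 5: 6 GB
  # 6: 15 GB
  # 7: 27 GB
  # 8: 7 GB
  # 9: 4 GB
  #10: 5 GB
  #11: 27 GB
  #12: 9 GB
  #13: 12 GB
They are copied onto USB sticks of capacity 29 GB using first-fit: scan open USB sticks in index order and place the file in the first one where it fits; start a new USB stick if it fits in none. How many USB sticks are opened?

  10 → USB stick 1 (new)  [load 10/29]
  21 → USB stick 2 (new)  [load 21/29]
  28 → USB stick 3 (new)  [load 28/29]
  14 → USB stick 1  [load 24/29]
  6 → USB stick 2  [load 27/29]
  15 → USB stick 4 (new)  [load 15/29]
  27 → USB stick 5 (new)  [load 27/29]
  7 → USB stick 4  [load 22/29]
  4 → USB stick 1  [load 28/29]
  5 → USB stick 4  [load 27/29]
  27 → USB stick 6 (new)  [load 27/29]
  9 → USB stick 7 (new)  [load 9/29]
  12 → USB stick 7  [load 21/29]
7 USB sticks opened.

7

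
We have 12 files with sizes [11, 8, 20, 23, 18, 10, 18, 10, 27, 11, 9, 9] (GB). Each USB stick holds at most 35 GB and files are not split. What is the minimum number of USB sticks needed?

Total = 27 + 23 + 20 + 18 + 18 + 11 + 11 + 10 + 10 + 9 + 9 + 8 = 174 GB.
Lower bound: ⌈174/35⌉ = 5 USB sticks.
A packing using 6 USB sticks:
  USB stick 1: 27 + 8 = 35
  USB stick 2: 23 + 11 = 34
  USB stick 3: 20 + 11 = 31
  USB stick 4: 18 + 10 = 28
  USB stick 5: 18 + 10 = 28
  USB stick 6: 9 + 9 = 18
No arrangement into 5 USB sticks stays within capacity, so 6 is optimal.

6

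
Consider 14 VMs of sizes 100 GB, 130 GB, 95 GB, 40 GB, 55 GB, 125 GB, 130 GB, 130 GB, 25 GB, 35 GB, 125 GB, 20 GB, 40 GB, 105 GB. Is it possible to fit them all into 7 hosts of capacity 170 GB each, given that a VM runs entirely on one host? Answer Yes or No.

Total = 1155 GB; ⌈1155/170⌉ = 7.
8 VMs each exceed half the capacity and cannot share a host, forcing at least 8 hosts.
At least 8 hosts are required, but only 7 are allowed.

No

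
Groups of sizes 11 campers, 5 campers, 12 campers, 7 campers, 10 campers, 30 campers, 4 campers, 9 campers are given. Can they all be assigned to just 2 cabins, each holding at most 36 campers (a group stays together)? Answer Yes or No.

No

Total = 88 campers; ⌈88/36⌉ = 3.
At least 3 cabins are required, but only 2 are allowed.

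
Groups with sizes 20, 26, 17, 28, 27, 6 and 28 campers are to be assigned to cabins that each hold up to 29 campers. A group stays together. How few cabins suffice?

Total = 28 + 28 + 27 + 26 + 20 + 17 + 6 = 152 campers.
Lower bound: ⌈152/29⌉ = 6 cabins.
A packing using 6 cabins:
  cabin 1: 28 = 28
  cabin 2: 28 = 28
  cabin 3: 27 = 27
  cabin 4: 26 = 26
  cabin 5: 20 + 6 = 26
  cabin 6: 17 = 17
This matches the lower bound, so 6 is optimal.

6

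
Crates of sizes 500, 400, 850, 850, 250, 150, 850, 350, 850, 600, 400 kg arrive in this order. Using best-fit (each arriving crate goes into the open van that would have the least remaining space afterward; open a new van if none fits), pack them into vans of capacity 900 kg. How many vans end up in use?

8

  500 → van 1 (new)  [load 500/900]
  400 → van 1  [load 900/900]
  850 → van 2 (new)  [load 850/900]
  850 → van 3 (new)  [load 850/900]
  250 → van 4 (new)  [load 250/900]
  150 → van 4  [load 400/900]
  850 → van 5 (new)  [load 850/900]
  350 → van 4  [load 750/900]
  850 → van 6 (new)  [load 850/900]
  600 → van 7 (new)  [load 600/900]
  400 → van 8 (new)  [load 400/900]
8 vans opened.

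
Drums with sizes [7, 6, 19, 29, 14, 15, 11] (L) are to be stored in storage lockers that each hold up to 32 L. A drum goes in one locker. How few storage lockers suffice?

Total = 29 + 19 + 15 + 14 + 11 + 7 + 6 = 101 L.
Lower bound: ⌈101/32⌉ = 4 storage lockers.
A packing using 4 storage lockers:
  locker 1: 29 = 29
  locker 2: 19 + 11 = 30
  locker 3: 15 + 14 = 29
  locker 4: 7 + 6 = 13
This matches the lower bound, so 4 is optimal.

4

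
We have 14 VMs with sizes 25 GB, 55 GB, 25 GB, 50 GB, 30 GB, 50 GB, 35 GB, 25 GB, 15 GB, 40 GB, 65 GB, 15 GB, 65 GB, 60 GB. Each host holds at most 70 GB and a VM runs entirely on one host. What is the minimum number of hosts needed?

9

Total = 65 + 65 + 60 + 55 + 50 + 50 + 40 + 35 + 30 + 25 + 25 + 25 + 15 + 15 = 555 GB.
Lower bound: ⌈555/70⌉ = 8 hosts.
A packing using 9 hosts:
  host 1: 65 = 65
  host 2: 65 = 65
  host 3: 60 = 60
  host 4: 55 + 15 = 70
  host 5: 50 + 15 = 65
  host 6: 50 = 50
  host 7: 40 + 30 = 70
  host 8: 35 + 25 = 60
  host 9: 25 + 25 = 50
No arrangement into 8 hosts stays within capacity, so 9 is optimal.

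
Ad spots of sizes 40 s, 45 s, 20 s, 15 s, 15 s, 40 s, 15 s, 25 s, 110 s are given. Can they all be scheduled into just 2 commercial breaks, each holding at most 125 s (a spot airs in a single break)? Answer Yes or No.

No

Total = 325 s; ⌈325/125⌉ = 3.
At least 3 commercial breaks are required, but only 2 are allowed.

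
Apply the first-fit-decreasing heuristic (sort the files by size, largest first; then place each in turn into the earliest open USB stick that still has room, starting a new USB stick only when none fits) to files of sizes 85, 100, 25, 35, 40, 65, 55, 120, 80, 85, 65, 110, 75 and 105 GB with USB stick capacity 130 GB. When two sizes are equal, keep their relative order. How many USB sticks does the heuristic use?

9

Sorted descending: 120, 110, 105, 100, 85, 85, 80, 75, 65, 65, 55, 40, 35, 25.
  120 → USB stick 1 (new)  [load 120/130]
  110 → USB stick 2 (new)  [load 110/130]
  105 → USB stick 3 (new)  [load 105/130]
  100 → USB stick 4 (new)  [load 100/130]
  85 → USB stick 5 (new)  [load 85/130]
  85 → USB stick 6 (new)  [load 85/130]
  80 → USB stick 7 (new)  [load 80/130]
  75 → USB stick 8 (new)  [load 75/130]
  65 → USB stick 9 (new)  [load 65/130]
  65 → USB stick 9  [load 130/130]
  55 → USB stick 8  [load 130/130]
  40 → USB stick 5  [load 125/130]
  35 → USB stick 6  [load 120/130]
  25 → USB stick 3  [load 130/130]
9 USB sticks opened.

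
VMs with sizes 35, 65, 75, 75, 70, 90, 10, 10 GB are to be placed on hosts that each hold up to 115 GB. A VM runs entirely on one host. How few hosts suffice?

Total = 90 + 75 + 75 + 70 + 65 + 35 + 10 + 10 = 430 GB.
Lower bound: ⌈430/115⌉ = 4 hosts.
Also, 5 VMs each exceed 115/2 GB, and no two of those can share a host, so at least 5 hosts are needed.
A packing using 5 hosts:
  host 1: 90 + 10 + 10 = 110
  host 2: 75 + 35 = 110
  host 3: 75 = 75
  host 4: 70 = 70
  host 5: 65 = 65
This matches the lower bound, so 5 is optimal.

5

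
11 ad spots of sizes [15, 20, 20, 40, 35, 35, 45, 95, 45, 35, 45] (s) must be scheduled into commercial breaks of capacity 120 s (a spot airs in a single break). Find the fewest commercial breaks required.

Total = 95 + 45 + 45 + 45 + 40 + 35 + 35 + 35 + 20 + 20 + 15 = 430 s.
Lower bound: ⌈430/120⌉ = 4 commercial breaks.
A packing using 4 commercial breaks:
  break 1: 95 + 20 = 115
  break 2: 45 + 45 + 20 = 110
  break 3: 45 + 40 + 35 = 120
  break 4: 35 + 35 + 15 = 85
This matches the lower bound, so 4 is optimal.

4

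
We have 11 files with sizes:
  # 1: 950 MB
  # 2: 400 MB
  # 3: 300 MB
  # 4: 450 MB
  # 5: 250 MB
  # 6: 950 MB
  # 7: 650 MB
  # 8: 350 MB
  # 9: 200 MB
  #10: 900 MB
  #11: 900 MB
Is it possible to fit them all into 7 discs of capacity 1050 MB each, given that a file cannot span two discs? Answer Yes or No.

A valid assignment using 7 discs:
  disc 1: 950 = 950
  disc 2: 950 = 950
  disc 3: 900 = 900
  disc 4: 900 = 900
  disc 5: 650 + 400 = 1050
  disc 6: 450 + 350 + 250 = 1050
  disc 7: 300 + 200 = 500
Every load is within 1050 MB, so 7 discs suffice.

Yes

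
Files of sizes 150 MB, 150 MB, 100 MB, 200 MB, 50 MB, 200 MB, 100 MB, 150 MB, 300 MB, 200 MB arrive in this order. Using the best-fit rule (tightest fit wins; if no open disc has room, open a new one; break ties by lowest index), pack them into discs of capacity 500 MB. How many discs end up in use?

4

  150 → disc 1 (new)  [load 150/500]
  150 → disc 1  [load 300/500]
  100 → disc 1  [load 400/500]
  200 → disc 2 (new)  [load 200/500]
  50 → disc 1  [load 450/500]
  200 → disc 2  [load 400/500]
  100 → disc 2  [load 500/500]
  150 → disc 3 (new)  [load 150/500]
  300 → disc 3  [load 450/500]
  200 → disc 4 (new)  [load 200/500]
4 discs opened.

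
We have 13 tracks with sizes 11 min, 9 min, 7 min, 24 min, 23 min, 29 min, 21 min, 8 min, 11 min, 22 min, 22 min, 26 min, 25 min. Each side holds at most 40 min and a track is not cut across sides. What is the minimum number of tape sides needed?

8

Total = 29 + 26 + 25 + 24 + 23 + 22 + 22 + 21 + 11 + 11 + 9 + 8 + 7 = 238 min.
Lower bound: ⌈238/40⌉ = 6 tape sides.
Also, 8 tracks each exceed 20 min, and no two of those can share a side, so at least 8 tape sides are needed.
A packing using 8 tape sides:
  side 1: 29 + 11 = 40
  side 2: 26 + 11 = 37
  side 3: 25 + 9 = 34
  side 4: 24 + 8 + 7 = 39
  side 5: 23 = 23
  side 6: 22 = 22
  side 7: 22 = 22
  side 8: 21 = 21
This matches the lower bound, so 8 is optimal.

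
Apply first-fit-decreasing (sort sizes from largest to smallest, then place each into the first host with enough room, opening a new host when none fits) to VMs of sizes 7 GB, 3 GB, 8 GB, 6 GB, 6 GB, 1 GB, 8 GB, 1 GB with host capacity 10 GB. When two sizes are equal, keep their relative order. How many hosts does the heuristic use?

5

Sorted descending: 8, 8, 7, 6, 6, 3, 1, 1.
  8 → host 1 (new)  [load 8/10]
  8 → host 2 (new)  [load 8/10]
  7 → host 3 (new)  [load 7/10]
  6 → host 4 (new)  [load 6/10]
  6 → host 5 (new)  [load 6/10]
  3 → host 3  [load 10/10]
  1 → host 1  [load 9/10]
  1 → host 1  [load 10/10]
5 hosts opened.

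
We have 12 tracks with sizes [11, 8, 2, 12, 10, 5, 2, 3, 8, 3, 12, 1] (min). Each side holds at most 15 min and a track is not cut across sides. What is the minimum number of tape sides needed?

6

Total = 12 + 12 + 11 + 10 + 8 + 8 + 5 + 3 + 3 + 2 + 2 + 1 = 77 min.
Lower bound: ⌈77/15⌉ = 6 tape sides.
A packing using 6 tape sides:
  side 1: 12 + 3 = 15
  side 2: 12 + 3 = 15
  side 3: 11 + 2 + 2 = 15
  side 4: 10 + 5 = 15
  side 5: 8 + 1 = 9
  side 6: 8 = 8
This matches the lower bound, so 6 is optimal.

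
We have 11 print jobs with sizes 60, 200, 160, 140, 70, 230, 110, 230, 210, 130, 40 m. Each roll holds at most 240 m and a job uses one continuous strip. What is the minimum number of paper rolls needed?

7

Total = 230 + 230 + 210 + 200 + 160 + 140 + 130 + 110 + 70 + 60 + 40 = 1580 m.
Lower bound: ⌈1580/240⌉ = 7 paper rolls.
A packing using 7 paper rolls:
  roll 1: 230 = 230
  roll 2: 230 = 230
  roll 3: 210 = 210
  roll 4: 200 + 40 = 240
  roll 5: 160 + 70 = 230
  roll 6: 140 + 60 = 200
  roll 7: 130 + 110 = 240
This matches the lower bound, so 7 is optimal.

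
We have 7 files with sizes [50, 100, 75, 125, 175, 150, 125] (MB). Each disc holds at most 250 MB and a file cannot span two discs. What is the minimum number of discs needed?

4

Total = 175 + 150 + 125 + 125 + 100 + 75 + 50 = 800 MB.
Lower bound: ⌈800/250⌉ = 4 discs.
A packing using 4 discs:
  disc 1: 175 + 75 = 250
  disc 2: 150 + 100 = 250
  disc 3: 125 + 125 = 250
  disc 4: 50 = 50
This matches the lower bound, so 4 is optimal.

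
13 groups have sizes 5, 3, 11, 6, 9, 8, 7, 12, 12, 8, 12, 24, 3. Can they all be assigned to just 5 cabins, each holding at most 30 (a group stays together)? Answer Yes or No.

A valid assignment using 4 cabins:
  cabin 1: 24 + 6 = 30
  cabin 2: 12 + 12 + 3 + 3 = 30
  cabin 3: 12 + 11 + 7 = 30
  cabin 4: 9 + 8 + 8 + 5 = 30
That uses only 4 ≤ 5, so 5 cabins are enough.

Yes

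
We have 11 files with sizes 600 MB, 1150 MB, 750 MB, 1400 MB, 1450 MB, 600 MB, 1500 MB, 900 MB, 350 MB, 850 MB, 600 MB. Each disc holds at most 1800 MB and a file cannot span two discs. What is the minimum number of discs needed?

7

Total = 1500 + 1450 + 1400 + 1150 + 900 + 850 + 750 + 600 + 600 + 600 + 350 = 10150 MB.
Lower bound: ⌈10150/1800⌉ = 6 discs.
A packing using 7 discs:
  disc 1: 1500 = 1500
  disc 2: 1450 + 350 = 1800
  disc 3: 1400 = 1400
  disc 4: 1150 + 600 = 1750
  disc 5: 900 + 850 = 1750
  disc 6: 750 + 600 = 1350
  disc 7: 600 = 600
No arrangement into 6 discs stays within capacity, so 7 is optimal.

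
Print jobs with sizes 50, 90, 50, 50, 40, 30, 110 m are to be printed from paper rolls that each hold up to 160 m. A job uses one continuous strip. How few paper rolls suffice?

3

Total = 110 + 90 + 50 + 50 + 50 + 40 + 30 = 420 m.
Lower bound: ⌈420/160⌉ = 3 paper rolls.
A packing using 3 paper rolls:
  roll 1: 110 + 50 = 160
  roll 2: 90 + 50 = 140
  roll 3: 50 + 40 + 30 = 120
This matches the lower bound, so 3 is optimal.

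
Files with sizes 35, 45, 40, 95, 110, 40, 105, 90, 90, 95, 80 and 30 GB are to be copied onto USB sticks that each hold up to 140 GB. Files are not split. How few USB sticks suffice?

Total = 110 + 105 + 95 + 95 + 90 + 90 + 80 + 45 + 40 + 40 + 35 + 30 = 855 GB.
Lower bound: ⌈855/140⌉ = 7 USB sticks.
A packing using 7 USB sticks:
  USB stick 1: 110 + 30 = 140
  USB stick 2: 105 + 35 = 140
  USB stick 3: 95 + 45 = 140
  USB stick 4: 95 + 40 = 135
  USB stick 5: 90 + 40 = 130
  USB stick 6: 90 = 90
  USB stick 7: 80 = 80
This matches the lower bound, so 7 is optimal.

7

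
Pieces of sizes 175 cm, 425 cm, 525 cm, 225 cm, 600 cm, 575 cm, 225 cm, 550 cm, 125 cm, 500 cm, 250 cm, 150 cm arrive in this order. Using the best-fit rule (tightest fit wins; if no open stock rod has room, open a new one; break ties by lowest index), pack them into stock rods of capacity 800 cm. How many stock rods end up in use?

  175 → stock rod 1 (new)  [load 175/800]
  425 → stock rod 1  [load 600/800]
  525 → stock rod 2 (new)  [load 525/800]
  225 → stock rod 2  [load 750/800]
  600 → stock rod 3 (new)  [load 600/800]
  575 → stock rod 4 (new)  [load 575/800]
  225 → stock rod 4  [load 800/800]
  550 → stock rod 5 (new)  [load 550/800]
  125 → stock rod 1  [load 725/800]
  500 → stock rod 6 (new)  [load 500/800]
  250 → stock rod 5  [load 800/800]
  150 → stock rod 3  [load 750/800]
6 stock rods opened.

6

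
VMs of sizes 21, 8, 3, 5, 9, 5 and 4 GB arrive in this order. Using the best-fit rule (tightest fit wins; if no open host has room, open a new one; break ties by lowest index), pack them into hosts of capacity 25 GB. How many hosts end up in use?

  21 → host 1 (new)  [load 21/25]
  8 → host 2 (new)  [load 8/25]
  3 → host 1  [load 24/25]
  5 → host 2  [load 13/25]
  9 → host 2  [load 22/25]
  5 → host 3 (new)  [load 5/25]
  4 → host 3  [load 9/25]
3 hosts opened.

3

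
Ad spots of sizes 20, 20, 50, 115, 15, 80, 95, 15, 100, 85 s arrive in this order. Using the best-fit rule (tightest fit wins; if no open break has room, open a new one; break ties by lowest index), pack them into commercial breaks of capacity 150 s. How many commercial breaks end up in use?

6

  20 → break 1 (new)  [load 20/150]
  20 → break 1  [load 40/150]
  50 → break 1  [load 90/150]
  115 → break 2 (new)  [load 115/150]
  15 → break 2  [load 130/150]
  80 → break 3 (new)  [load 80/150]
  95 → break 4 (new)  [load 95/150]
  15 → break 2  [load 145/150]
  100 → break 5 (new)  [load 100/150]
  85 → break 6 (new)  [load 85/150]
6 commercial breaks opened.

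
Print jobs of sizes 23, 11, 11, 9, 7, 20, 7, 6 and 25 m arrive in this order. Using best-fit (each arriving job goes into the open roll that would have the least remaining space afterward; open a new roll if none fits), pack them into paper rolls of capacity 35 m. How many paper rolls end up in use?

4

  23 → roll 1 (new)  [load 23/35]
  11 → roll 1  [load 34/35]
  11 → roll 2 (new)  [load 11/35]
  9 → roll 2  [load 20/35]
  7 → roll 2  [load 27/35]
  20 → roll 3 (new)  [load 20/35]
  7 → roll 2  [load 34/35]
  6 → roll 3  [load 26/35]
  25 → roll 4 (new)  [load 25/35]
4 paper rolls opened.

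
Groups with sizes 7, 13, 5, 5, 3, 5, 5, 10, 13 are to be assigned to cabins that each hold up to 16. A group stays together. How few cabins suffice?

5

Total = 13 + 13 + 10 + 7 + 5 + 5 + 5 + 5 + 3 = 66.
Lower bound: ⌈66/16⌉ = 5 cabins.
A packing using 5 cabins:
  cabin 1: 13 + 3 = 16
  cabin 2: 13 = 13
  cabin 3: 10 + 5 = 15
  cabin 4: 7 + 5 = 12
  cabin 5: 5 + 5 = 10
This matches the lower bound, so 5 is optimal.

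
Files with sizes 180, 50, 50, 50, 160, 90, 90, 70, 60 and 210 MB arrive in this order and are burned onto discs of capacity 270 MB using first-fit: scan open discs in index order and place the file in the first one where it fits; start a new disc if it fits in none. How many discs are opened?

  180 → disc 1 (new)  [load 180/270]
  50 → disc 1  [load 230/270]
  50 → disc 2 (new)  [load 50/270]
  50 → disc 2  [load 100/270]
  160 → disc 2  [load 260/270]
  90 → disc 3 (new)  [load 90/270]
  90 → disc 3  [load 180/270]
  70 → disc 3  [load 250/270]
  60 → disc 4 (new)  [load 60/270]
  210 → disc 4  [load 270/270]
4 discs opened.

4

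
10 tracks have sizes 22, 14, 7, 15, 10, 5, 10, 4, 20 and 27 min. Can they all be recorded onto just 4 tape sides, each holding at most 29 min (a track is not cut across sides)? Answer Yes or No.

Total = 134 min; ⌈134/29⌉ = 5.
At least 5 tape sides are required, but only 4 are allowed.

No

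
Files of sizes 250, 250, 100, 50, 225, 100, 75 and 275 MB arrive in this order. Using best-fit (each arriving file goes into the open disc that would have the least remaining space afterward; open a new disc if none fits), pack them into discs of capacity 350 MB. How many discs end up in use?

  250 → disc 1 (new)  [load 250/350]
  250 → disc 2 (new)  [load 250/350]
  100 → disc 1  [load 350/350]
  50 → disc 2  [load 300/350]
  225 → disc 3 (new)  [load 225/350]
  100 → disc 3  [load 325/350]
  75 → disc 4 (new)  [load 75/350]
  275 → disc 4  [load 350/350]
4 discs opened.

4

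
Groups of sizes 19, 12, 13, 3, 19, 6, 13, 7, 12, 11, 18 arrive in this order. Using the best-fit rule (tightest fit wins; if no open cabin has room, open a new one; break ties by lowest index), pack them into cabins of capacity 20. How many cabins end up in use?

8

  19 → cabin 1 (new)  [load 19/20]
  12 → cabin 2 (new)  [load 12/20]
  13 → cabin 3 (new)  [load 13/20]
  3 → cabin 3  [load 16/20]
  19 → cabin 4 (new)  [load 19/20]
  6 → cabin 2  [load 18/20]
  13 → cabin 5 (new)  [load 13/20]
  7 → cabin 5  [load 20/20]
  12 → cabin 6 (new)  [load 12/20]
  11 → cabin 7 (new)  [load 11/20]
  18 → cabin 8 (new)  [load 18/20]
8 cabins opened.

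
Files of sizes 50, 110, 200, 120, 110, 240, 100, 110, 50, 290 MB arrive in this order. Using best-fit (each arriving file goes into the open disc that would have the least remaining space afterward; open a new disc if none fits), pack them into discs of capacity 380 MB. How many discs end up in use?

  50 → disc 1 (new)  [load 50/380]
  110 → disc 1  [load 160/380]
  200 → disc 1  [load 360/380]
  120 → disc 2 (new)  [load 120/380]
  110 → disc 2  [load 230/380]
  240 → disc 3 (new)  [load 240/380]
  100 → disc 3  [load 340/380]
  110 → disc 2  [load 340/380]
  50 → disc 4 (new)  [load 50/380]
  290 → disc 4  [load 340/380]
4 discs opened.

4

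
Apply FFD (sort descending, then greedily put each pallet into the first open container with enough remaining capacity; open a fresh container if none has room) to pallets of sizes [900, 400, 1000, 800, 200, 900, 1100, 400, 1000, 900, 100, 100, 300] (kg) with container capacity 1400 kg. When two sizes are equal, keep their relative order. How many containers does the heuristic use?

7

Sorted descending: 1100, 1000, 1000, 900, 900, 900, 800, 400, 400, 300, 200, 100, 100.
  1100 → container 1 (new)  [load 1100/1400]
  1000 → container 2 (new)  [load 1000/1400]
  1000 → container 3 (new)  [load 1000/1400]
  900 → container 4 (new)  [load 900/1400]
  900 → container 5 (new)  [load 900/1400]
  900 → container 6 (new)  [load 900/1400]
  800 → container 7 (new)  [load 800/1400]
  400 → container 2  [load 1400/1400]
  400 → container 3  [load 1400/1400]
  300 → container 1  [load 1400/1400]
  200 → container 4  [load 1100/1400]
  100 → container 4  [load 1200/1400]
  100 → container 4  [load 1300/1400]
7 containers opened.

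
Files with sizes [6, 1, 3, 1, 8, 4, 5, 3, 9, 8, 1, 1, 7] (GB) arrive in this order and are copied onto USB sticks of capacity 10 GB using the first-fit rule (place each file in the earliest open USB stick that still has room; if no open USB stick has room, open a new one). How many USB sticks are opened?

6

  6 → USB stick 1 (new)  [load 6/10]
  1 → USB stick 1  [load 7/10]
  3 → USB stick 1  [load 10/10]
  1 → USB stick 2 (new)  [load 1/10]
  8 → USB stick 2  [load 9/10]
  4 → USB stick 3 (new)  [load 4/10]
  5 → USB stick 3  [load 9/10]
  3 → USB stick 4 (new)  [load 3/10]
  9 → USB stick 5 (new)  [load 9/10]
  8 → USB stick 6 (new)  [load 8/10]
  1 → USB stick 2  [load 10/10]
  1 → USB stick 3  [load 10/10]
  7 → USB stick 4  [load 10/10]
6 USB sticks opened.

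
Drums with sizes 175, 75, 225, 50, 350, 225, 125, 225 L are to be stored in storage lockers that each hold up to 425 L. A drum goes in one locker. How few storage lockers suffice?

4

Total = 350 + 225 + 225 + 225 + 175 + 125 + 75 + 50 = 1450 L.
Lower bound: ⌈1450/425⌉ = 4 storage lockers.
A packing using 4 storage lockers:
  locker 1: 350 + 75 = 425
  locker 2: 225 + 175 = 400
  locker 3: 225 + 125 + 50 = 400
  locker 4: 225 = 225
This matches the lower bound, so 4 is optimal.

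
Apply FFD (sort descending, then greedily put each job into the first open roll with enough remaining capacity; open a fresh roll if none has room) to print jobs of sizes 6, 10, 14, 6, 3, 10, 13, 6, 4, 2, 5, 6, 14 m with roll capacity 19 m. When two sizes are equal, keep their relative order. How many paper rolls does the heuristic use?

6

Sorted descending: 14, 14, 13, 10, 10, 6, 6, 6, 6, 5, 4, 3, 2.
  14 → roll 1 (new)  [load 14/19]
  14 → roll 2 (new)  [load 14/19]
  13 → roll 3 (new)  [load 13/19]
  10 → roll 4 (new)  [load 10/19]
  10 → roll 5 (new)  [load 10/19]
  6 → roll 3  [load 19/19]
  6 → roll 4  [load 16/19]
  6 → roll 5  [load 16/19]
  6 → roll 6 (new)  [load 6/19]
  5 → roll 1  [load 19/19]
  4 → roll 2  [load 18/19]
  3 → roll 4  [load 19/19]
  2 → roll 5  [load 18/19]
6 paper rolls opened.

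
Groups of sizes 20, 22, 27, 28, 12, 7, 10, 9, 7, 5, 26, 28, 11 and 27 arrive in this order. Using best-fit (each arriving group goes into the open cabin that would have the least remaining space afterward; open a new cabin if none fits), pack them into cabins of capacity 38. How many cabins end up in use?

7

  20 → cabin 1 (new)  [load 20/38]
  22 → cabin 2 (new)  [load 22/38]
  27 → cabin 3 (new)  [load 27/38]
  28 → cabin 4 (new)  [load 28/38]
  12 → cabin 2  [load 34/38]
  7 → cabin 4  [load 35/38]
  10 → cabin 3  [load 37/38]
  9 → cabin 1  [load 29/38]
  7 → cabin 1  [load 36/38]
  5 → cabin 5 (new)  [load 5/38]
  26 → cabin 5  [load 31/38]
  28 → cabin 6 (new)  [load 28/38]
  11 → cabin 7 (new)  [load 11/38]
  27 → cabin 7  [load 38/38]
7 cabins opened.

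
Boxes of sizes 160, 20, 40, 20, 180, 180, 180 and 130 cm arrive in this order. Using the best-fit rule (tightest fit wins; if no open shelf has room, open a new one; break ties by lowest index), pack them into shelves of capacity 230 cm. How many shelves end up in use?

5

  160 → shelf 1 (new)  [load 160/230]
  20 → shelf 1  [load 180/230]
  40 → shelf 1  [load 220/230]
  20 → shelf 2 (new)  [load 20/230]
  180 → shelf 2  [load 200/230]
  180 → shelf 3 (new)  [load 180/230]
  180 → shelf 4 (new)  [load 180/230]
  130 → shelf 5 (new)  [load 130/230]
5 shelves opened.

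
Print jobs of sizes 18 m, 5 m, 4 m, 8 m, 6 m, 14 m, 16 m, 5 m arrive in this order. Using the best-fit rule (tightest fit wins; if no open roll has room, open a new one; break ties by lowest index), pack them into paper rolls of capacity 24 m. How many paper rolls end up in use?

4

  18 → roll 1 (new)  [load 18/24]
  5 → roll 1  [load 23/24]
  4 → roll 2 (new)  [load 4/24]
  8 → roll 2  [load 12/24]
  6 → roll 2  [load 18/24]
  14 → roll 3 (new)  [load 14/24]
  16 → roll 4 (new)  [load 16/24]
  5 → roll 2  [load 23/24]
4 paper rolls opened.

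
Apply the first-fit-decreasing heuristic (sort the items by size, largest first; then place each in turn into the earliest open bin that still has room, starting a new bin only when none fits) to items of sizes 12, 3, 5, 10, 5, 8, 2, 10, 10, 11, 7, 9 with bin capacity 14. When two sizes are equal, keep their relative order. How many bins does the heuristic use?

Sorted descending: 12, 11, 10, 10, 10, 9, 8, 7, 5, 5, 3, 2.
  12 → bin 1 (new)  [load 12/14]
  11 → bin 2 (new)  [load 11/14]
  10 → bin 3 (new)  [load 10/14]
  10 → bin 4 (new)  [load 10/14]
  10 → bin 5 (new)  [load 10/14]
  9 → bin 6 (new)  [load 9/14]
  8 → bin 7 (new)  [load 8/14]
  7 → bin 8 (new)  [load 7/14]
  5 → bin 6  [load 14/14]
  5 → bin 7  [load 13/14]
  3 → bin 2  [load 14/14]
  2 → bin 1  [load 14/14]
8 bins opened.

8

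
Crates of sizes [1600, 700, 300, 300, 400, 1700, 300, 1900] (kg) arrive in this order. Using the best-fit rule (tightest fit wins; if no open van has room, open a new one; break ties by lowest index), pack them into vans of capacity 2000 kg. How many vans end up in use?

  1600 → van 1 (new)  [load 1600/2000]
  700 → van 2 (new)  [load 700/2000]
  300 → van 1  [load 1900/2000]
  300 → van 2  [load 1000/2000]
  400 → van 2  [load 1400/2000]
  1700 → van 3 (new)  [load 1700/2000]
  300 → van 3  [load 2000/2000]
  1900 → van 4 (new)  [load 1900/2000]
4 vans opened.

4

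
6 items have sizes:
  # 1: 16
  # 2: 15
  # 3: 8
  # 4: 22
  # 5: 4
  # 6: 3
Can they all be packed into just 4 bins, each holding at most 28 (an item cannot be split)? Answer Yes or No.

A valid assignment using 3 bins:
  bin 1: 22 + 4 = 26
  bin 2: 16 + 8 + 3 = 27
  bin 3: 15 = 15
That uses only 3 ≤ 4, so 4 bins are enough.

Yes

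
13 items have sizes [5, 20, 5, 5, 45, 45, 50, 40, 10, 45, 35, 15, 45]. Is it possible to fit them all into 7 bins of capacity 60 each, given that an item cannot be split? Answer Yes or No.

Yes

A valid assignment using 7 bins:
  bin 1: 50 + 10 = 60
  bin 2: 45 + 15 = 60
  bin 3: 45 + 5 + 5 + 5 = 60
  bin 4: 45 = 45
  bin 5: 45 = 45
  bin 6: 40 + 20 = 60
  bin 7: 35 = 35
Every load is within 60, so 7 bins suffice.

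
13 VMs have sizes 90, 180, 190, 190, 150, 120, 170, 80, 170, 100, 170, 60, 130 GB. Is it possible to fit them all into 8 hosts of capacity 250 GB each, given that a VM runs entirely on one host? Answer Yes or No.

Total = 1800 GB; ⌈1800/250⌉ = 8.
The bound of 8 does not rule out 8, but exhaustive search shows no assignment into 8 hosts of capacity 250 GB exists — the minimum is 9.

No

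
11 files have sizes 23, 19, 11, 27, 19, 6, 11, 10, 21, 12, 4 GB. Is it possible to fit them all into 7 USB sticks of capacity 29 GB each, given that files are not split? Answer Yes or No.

A valid assignment using 7 USB sticks:
  USB stick 1: 27 = 27
  USB stick 2: 23 + 6 = 29
  USB stick 3: 21 + 4 = 25
  USB stick 4: 19 + 10 = 29
  USB stick 5: 19 = 19
  USB stick 6: 12 + 11 = 23
  USB stick 7: 11 = 11
Every load is within 29 GB, so 7 USB sticks suffice.

Yes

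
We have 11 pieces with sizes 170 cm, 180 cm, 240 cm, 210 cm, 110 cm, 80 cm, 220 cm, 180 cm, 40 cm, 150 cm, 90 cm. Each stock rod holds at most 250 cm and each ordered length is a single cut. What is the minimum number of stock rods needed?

8

Total = 240 + 220 + 210 + 180 + 180 + 170 + 150 + 110 + 90 + 80 + 40 = 1670 cm.
Lower bound: ⌈1670/250⌉ = 7 stock rods.
A packing using 8 stock rods:
  stock rod 1: 240 = 240
  stock rod 2: 220 = 220
  stock rod 3: 210 + 40 = 250
  stock rod 4: 180 = 180
  stock rod 5: 180 = 180
  stock rod 6: 170 + 80 = 250
  stock rod 7: 150 + 90 = 240
  stock rod 8: 110 = 110
No arrangement into 7 stock rods stays within capacity, so 8 is optimal.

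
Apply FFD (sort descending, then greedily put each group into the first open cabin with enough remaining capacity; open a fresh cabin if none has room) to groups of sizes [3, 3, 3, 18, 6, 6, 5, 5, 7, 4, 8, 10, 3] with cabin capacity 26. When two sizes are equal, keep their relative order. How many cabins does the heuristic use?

Sorted descending: 18, 10, 8, 7, 6, 6, 5, 5, 4, 3, 3, 3, 3.
  18 → cabin 1 (new)  [load 18/26]
  10 → cabin 2 (new)  [load 10/26]
  8 → cabin 1  [load 26/26]
  7 → cabin 2  [load 17/26]
  6 → cabin 2  [load 23/26]
  6 → cabin 3 (new)  [load 6/26]
  5 → cabin 3  [load 11/26]
  5 → cabin 3  [load 16/26]
  4 → cabin 3  [load 20/26]
  3 → cabin 2  [load 26/26]
  3 → cabin 3  [load 23/26]
  3 → cabin 3  [load 26/26]
  3 → cabin 4 (new)  [load 3/26]
4 cabins opened.

4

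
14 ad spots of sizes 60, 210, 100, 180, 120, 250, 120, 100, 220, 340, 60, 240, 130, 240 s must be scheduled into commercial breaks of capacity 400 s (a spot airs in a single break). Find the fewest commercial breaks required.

Total = 340 + 250 + 240 + 240 + 220 + 210 + 180 + 130 + 120 + 120 + 100 + 100 + 60 + 60 = 2370 s.
Lower bound: ⌈2370/400⌉ = 6 commercial breaks.
A packing using 7 commercial breaks:
  break 1: 340 + 60 = 400
  break 2: 250 + 130 = 380
  break 3: 240 + 120 = 360
  break 4: 240 + 120 = 360
  break 5: 220 + 180 = 400
  break 6: 210 + 100 + 60 = 370
  break 7: 100 = 100
No arrangement into 6 commercial breaks stays within capacity, so 7 is optimal.

7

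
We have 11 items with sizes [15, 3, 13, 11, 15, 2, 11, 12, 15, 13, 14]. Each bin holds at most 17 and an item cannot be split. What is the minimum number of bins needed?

9

Total = 15 + 15 + 15 + 14 + 13 + 13 + 12 + 11 + 11 + 3 + 2 = 124.
Lower bound: ⌈124/17⌉ = 8 bins.
Also, 9 items each exceed 17/2, and no two of those can share a bin, so at least 9 bins are needed.
A packing using 9 bins:
  bin 1: 15 + 2 = 17
  bin 2: 15 = 15
  bin 3: 15 = 15
  bin 4: 14 + 3 = 17
  bin 5: 13 = 13
  bin 6: 13 = 13
  bin 7: 12 = 12
  bin 8: 11 = 11
  bin 9: 11 = 11
This matches the lower bound, so 9 is optimal.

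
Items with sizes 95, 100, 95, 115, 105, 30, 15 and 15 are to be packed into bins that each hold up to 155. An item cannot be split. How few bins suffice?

Total = 115 + 105 + 100 + 95 + 95 + 30 + 15 + 15 = 570.
Lower bound: ⌈570/155⌉ = 4 bins.
Also, 5 items each exceed 155/2, and no two of those can share a bin, so at least 5 bins are needed.
A packing using 5 bins:
  bin 1: 115 + 30 = 145
  bin 2: 105 + 15 + 15 = 135
  bin 3: 100 = 100
  bin 4: 95 = 95
  bin 5: 95 = 95
This matches the lower bound, so 5 is optimal.

5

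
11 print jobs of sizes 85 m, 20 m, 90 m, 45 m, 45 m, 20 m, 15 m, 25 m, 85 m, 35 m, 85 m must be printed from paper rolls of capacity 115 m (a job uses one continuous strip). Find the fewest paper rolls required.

Total = 90 + 85 + 85 + 85 + 45 + 45 + 35 + 25 + 20 + 20 + 15 = 550 m.
Lower bound: ⌈550/115⌉ = 5 paper rolls.
A packing using 6 paper rolls:
  roll 1: 90 + 25 = 115
  roll 2: 85 + 20 = 105
  roll 3: 85 + 20 = 105
  roll 4: 85 + 15 = 100
  roll 5: 45 + 45 = 90
  roll 6: 35 = 35
No arrangement into 5 paper rolls stays within capacity, so 6 is optimal.

6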